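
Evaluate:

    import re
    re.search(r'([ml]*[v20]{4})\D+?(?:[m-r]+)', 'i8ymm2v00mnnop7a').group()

This matches zero or more of one of [ml], then exactly 4 of one of [v20] (captured); then one or more of a non-digit (lazy); then one or more of a character in [m-r] (non-capturing group).
Unlike `match`, `search` isn't anchored — it looks for the pattern anywhere in the string.
The match spans [3:14] → 'mm2v00mnnop'.
Captured: group 1 = 'mm2v00'.

'mm2v00mnnop'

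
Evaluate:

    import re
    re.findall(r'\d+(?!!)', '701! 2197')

`(?!…)`/`(?<!…)` only lets a position through if the neighbouring text does NOT match; no characters are consumed.
No capturing groups, so `findall` returns the 2 full match strings.

['70', '2197']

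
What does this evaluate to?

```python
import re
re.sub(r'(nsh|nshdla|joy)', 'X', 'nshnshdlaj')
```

'XXdlaj'

`|` is ordered: at each position the engine commits to the first alternative that works.
Matches: at [0:3] → 'nsh'; at [3:6] → 'nsh'.
Every occurrence is swapped for 'X'.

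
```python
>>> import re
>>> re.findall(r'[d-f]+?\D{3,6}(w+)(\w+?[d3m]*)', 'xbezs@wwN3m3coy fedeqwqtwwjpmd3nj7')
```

[('w', 'N3m3'), ('w', 'q')]

The `?` after the quantifier makes it lazy — it takes as little as possible before letting the rest of the pattern try.
With 2 capturing groups, `findall` returns a 2-tuple per match.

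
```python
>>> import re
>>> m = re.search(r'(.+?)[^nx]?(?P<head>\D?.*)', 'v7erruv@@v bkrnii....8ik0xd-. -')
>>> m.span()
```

(0, 31)

The match spans [0:31] → 'v7erruv@@v bkrnii....8ik0xd-. -'.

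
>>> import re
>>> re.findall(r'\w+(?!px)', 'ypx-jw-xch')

['ypx', 'jw', 'xch']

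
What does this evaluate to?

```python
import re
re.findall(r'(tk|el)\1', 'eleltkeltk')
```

`\1` has to match the exact text group 1 already captured.
Scanning left to right: at [0:4] match 'elel', group 1 = 'el'.
Because there's exactly one group, `findall` drops the full match and keeps group 1 from the one hit.

['el']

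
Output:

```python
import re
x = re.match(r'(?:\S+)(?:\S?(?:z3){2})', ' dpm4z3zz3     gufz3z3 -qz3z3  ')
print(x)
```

None

`match` is anchored at position 0; if the pattern doesn't fit there, it returns None.
Here position 0 doesn't satisfy it, so the call returns None.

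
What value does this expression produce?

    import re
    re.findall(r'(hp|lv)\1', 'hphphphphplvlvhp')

['hp', 'hp', 'lv']

After group 1 captures some text, `\1` only succeeds where that same text appears again.
Scanning left to right: at [0:4] match 'hphp', group 1 = 'hp'; at [4:8] match 'hphp', group 1 = 'hp'; at [10:14] match 'lvlv', group 1 = 'lv'.
With a single group, `findall` returns only what that group captured — 3 items.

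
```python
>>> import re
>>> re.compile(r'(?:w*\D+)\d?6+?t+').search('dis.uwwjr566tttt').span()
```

(0, 16)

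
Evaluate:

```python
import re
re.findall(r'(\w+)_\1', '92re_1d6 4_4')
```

['4']

`\1` has to match the exact text group 1 already captured.
`findall` collects group 1 from the one match (1 total).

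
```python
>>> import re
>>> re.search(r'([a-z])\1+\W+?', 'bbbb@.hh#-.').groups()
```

The match spans [0:5] → 'bbbb@'.
Captured: group 1 = 'b'.

('b',)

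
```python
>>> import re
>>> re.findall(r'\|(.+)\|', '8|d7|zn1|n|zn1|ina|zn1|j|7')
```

`findall` collects group 1 from the one match (1 total).

['d7|zn1|n|zn1|ina|zn1|j']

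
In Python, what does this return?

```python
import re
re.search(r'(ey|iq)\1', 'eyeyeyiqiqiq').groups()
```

('ey',)

`\1` has to match the exact text group 1 already captured.
Unlike `match`, `search` isn't anchored — it looks for the pattern anywhere in the string.
The match spans [0:4] → 'eyey'.
Captured: group 1 = 'ey'.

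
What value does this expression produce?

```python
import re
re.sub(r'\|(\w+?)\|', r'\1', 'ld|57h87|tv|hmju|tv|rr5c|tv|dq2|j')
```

'ld57h87tvhmjutvrr5ctvdq2j'

The replacement refers to a captured group, so each match is rewritten using its own captured text.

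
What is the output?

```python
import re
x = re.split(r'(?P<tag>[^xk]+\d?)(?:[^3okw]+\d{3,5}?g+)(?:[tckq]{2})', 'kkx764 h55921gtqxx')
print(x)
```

The pattern matches one or more of any character except [xk], then optionally a digit (captured as 'tag'); then one or more of any character except [3okw], then 3 to 5 of a digit (lazy), then one or more of a literal 'g' (non-capturing group); then exactly 2 of one of [tckq] (non-capturing group).
Matches to split on: at [3:16] → '764 h55921gtq'.
Because the pattern has a capturing group, `split` also inserts each captured text between the pieces.

['kkx', '764 h5', 'xx']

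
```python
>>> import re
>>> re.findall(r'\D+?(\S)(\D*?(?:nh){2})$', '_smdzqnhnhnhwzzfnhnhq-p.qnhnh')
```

[('s', 'mdzqnhnhnhwzzfnhnhq-p.qnhnh')]

A `+?`/`*?`/`{m,n}?` starts at its minimum and grows only as far as needed for what follows to match.
Multiple groups make `findall` return tuples — one 2-tuple for the one match.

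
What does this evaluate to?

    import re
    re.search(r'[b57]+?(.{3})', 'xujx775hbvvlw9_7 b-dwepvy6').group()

'775h'

Pattern: one or more of one of [b57] (lazy); then exactly 3 of any character (captured).
The match spans [4:8] → '775h'.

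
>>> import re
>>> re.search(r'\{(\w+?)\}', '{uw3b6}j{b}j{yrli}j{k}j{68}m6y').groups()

Unlike `match`, `search` isn't anchored — it looks for the pattern anywhere in the string.
The match spans [0:7] → '{uw3b6}'.
Captured: group 1 = 'uw3b6'.

('uw3b6',)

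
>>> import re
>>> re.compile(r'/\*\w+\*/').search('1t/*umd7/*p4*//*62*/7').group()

'/*p4*/'

Unlike `match`, `search` isn't anchored — it looks for the pattern anywhere in the string.
The match spans [8:14] → '/*p4*/'.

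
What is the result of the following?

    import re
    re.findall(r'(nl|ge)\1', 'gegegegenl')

['ge', 'ge']

After group 1 captures some text, `\1` only succeeds where that same text appears again.
Walking the string: at [0:4] match 'gege', group 1 = 'ge'; at [4:8] match 'gege', group 1 = 'ge'.
One capturing group, so `findall` returns just the captured substring from each match — 2 in all.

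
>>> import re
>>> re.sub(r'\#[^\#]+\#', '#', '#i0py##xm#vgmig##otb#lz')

'##vgmig##lz'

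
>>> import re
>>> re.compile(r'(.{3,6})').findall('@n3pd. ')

['@n3pd.']

The pattern matches 3 to 6 of any character (captured).
Matches: at [0:6] match '@n3pd.', group 1 = '@n3pd.'.
One capturing group, so `findall` returns just the captured substring from the one match — 1 in all.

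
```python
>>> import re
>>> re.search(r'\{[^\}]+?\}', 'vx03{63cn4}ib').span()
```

`re.search` scans for the first position where the pattern succeeds.
The match spans [4:11] → '{63cn4}'.

(4, 11)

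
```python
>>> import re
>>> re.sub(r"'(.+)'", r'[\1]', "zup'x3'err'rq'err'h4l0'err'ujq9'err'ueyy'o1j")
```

"zup[x3'err'rq'err'h4l0'err'ujq9'err'ueyy]o1j"

The replacement refers to a captured group, so each match is rewritten using its own captured text.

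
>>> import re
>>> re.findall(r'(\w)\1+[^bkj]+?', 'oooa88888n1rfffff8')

['o', '8', 'f']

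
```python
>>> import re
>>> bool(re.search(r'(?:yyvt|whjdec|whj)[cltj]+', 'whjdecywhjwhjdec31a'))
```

False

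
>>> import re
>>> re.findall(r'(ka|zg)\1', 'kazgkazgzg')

['zg']

A backreference is literal: `\1` must see the identical characters the first group matched.
Walking the string: at [6:10] match 'zgzg', group 1 = 'zg'.
With a single group, `findall` returns only what that group captured — 1 item.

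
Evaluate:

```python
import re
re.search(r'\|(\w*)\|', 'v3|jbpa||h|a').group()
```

`re.search` scans for the first position where the pattern succeeds.
The match spans [2:8] → '|jbpa|'.
Captured: group 1 = 'jbpa'.

'|jbpa|'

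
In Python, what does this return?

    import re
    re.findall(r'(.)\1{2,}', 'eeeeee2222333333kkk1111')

['e', '2', '3', 'k', '1']

`\1` is not a pattern — it's the concrete string captured by group 1, re-applied verbatim.
Scanning left to right: at [0:6] match 'eeeeee', group 1 = 'e'; at [6:10] match '2222', group 1 = '2'; at [10:16] match '333333', group 1 = '3'; at [16:19] match 'kkk', group 1 = 'k'; at [19:23] match '1111', group 1 = '1'.
`findall` collects group 1 from each match (5 total).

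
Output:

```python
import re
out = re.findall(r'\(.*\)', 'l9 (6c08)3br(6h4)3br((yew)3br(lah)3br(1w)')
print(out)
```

Matches: at [3:41] → '(6c08)3br(6h4)3br((yew)3br(lah)3br(1w)'.
With no groups in the pattern, `findall` gives back each whole match — 1 here.

['(6c08)3br(6h4)3br((yew)3br(lah)3br(1w)']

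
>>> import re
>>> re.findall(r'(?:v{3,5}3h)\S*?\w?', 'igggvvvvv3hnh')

['vvvvv3hn']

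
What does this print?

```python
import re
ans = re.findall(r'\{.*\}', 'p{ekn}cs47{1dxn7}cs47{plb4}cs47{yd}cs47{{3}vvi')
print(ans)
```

Since nothing is captured, `findall` lists the 1 matched substring directly.

['{ekn}cs47{1dxn7}cs47{plb4}cs47{yd}cs47{{3}']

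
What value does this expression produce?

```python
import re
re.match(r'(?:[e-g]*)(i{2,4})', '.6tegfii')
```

The pattern matches zero or more of a character in [e-g] (non-capturing group); then 2 to 4 of a literal 'i' (captured).
`match` is anchored at position 0; if the pattern doesn't fit there, it returns None.
Here the pattern fails at index 0, so the call returns None.

None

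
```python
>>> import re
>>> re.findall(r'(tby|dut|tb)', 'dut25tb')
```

['dut', 'tb']

Scanning left to right: at [0:3] match 'dut', group 1 = 'dut'; at [5:7] match 'tb', group 1 = 'tb'.
One capturing group, so `findall` returns just the captured substring from each match — 2 in all.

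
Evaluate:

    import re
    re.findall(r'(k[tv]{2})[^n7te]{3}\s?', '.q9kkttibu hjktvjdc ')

['ktt', 'ktv']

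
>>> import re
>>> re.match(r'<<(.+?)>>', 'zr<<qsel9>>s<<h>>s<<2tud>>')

`re.match` only tries the pattern at the start of the string.
Here position 0 doesn't satisfy it, so the call returns None.

None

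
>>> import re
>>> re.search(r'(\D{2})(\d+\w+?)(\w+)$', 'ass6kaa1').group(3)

'aa1'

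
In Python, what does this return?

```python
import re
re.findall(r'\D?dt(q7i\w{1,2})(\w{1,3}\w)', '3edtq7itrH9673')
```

[('q7itr', 'H967')]

This matches optionally a non-digit, then the literal 'dt'; then the literal 'q7', then a literal 'i', then 1 to 2 of a word character (captured); then 1 to 3 of a word character, then a word character (captured).
Scanning left to right: at [1:13] match 'edtq7itrH967', groups = ('q7itr', 'H967').
With 2 capturing groups, `findall` returns a 2-tuple per match.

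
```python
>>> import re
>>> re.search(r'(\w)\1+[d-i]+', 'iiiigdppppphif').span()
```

(0, 6)

The backreference `\1` re-matches whatever the first group consumed, character for character.
The match spans [0:6] → 'iiiigd'.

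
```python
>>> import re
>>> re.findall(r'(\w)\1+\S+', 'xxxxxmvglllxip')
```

['x']

`\1` has to match the exact text group 1 already captured.
Matches: at [0:14] match 'xxxxxmvglllxip', group 1 = 'x'.
`findall` collects group 1 from the one match (1 total).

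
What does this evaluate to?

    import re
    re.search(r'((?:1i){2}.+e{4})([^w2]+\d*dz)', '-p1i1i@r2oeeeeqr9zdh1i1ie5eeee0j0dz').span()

Pattern: the literal '1i' repeated 2 times, then one or more of any character, then exactly 4 of the literal 'e' (captured); then one or more of any character except [w2], then zero or more of a digit, then the literal 'dz' (captured).
The match spans [2:35] → '1i1i@r2oeeeeqr9zdh1i1ie5eeee0j0dz'.

(2, 35)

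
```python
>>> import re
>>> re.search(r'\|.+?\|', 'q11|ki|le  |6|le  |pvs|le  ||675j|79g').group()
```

'|ki|'

Lazy quantifiers expand one character at a time until the remainder of the pattern can match.
`re.search` tries every starting position until one works.
The match spans [3:7] → '|ki|'.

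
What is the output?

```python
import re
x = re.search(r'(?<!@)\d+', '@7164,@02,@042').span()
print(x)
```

(2, 5)

The negative lookaround is zero-width — it rules out positions where the adjacent text would match, without consuming anything.
`re.search` scans for the first position where the pattern succeeds.
The match spans [2:5] → '164'.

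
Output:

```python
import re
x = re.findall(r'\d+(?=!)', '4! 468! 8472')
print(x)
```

The `(?=…)`/`(?<=…)` assertion just peeks at neighbouring text; it doesn't advance the match position.
Scanning left to right: at [0:1] → '4'; at [3:6] → '468'.
Since nothing is captured, `findall` lists the 2 matched substrings directly.

['4', '468']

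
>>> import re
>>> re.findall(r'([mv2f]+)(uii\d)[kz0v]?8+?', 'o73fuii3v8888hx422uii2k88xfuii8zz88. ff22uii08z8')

Pattern: one or more of one of [mv2f] (captured); then the literal 'uii', then a digit (captured); then optionally one of [kz0v], then one or more of the literal '8' (lazy).
Matches: at [3:10] match 'fuii3v8', groups = ('f', 'uii3'); at [16:24] match '22uii2k8', groups = ('22', 'uii2'); at [37:46] match 'ff22uii08', groups = ('ff22', 'uii0').
With 2 capturing groups, `findall` returns a 2-tuple per match.

[('f', 'uii3'), ('22', 'uii2'), ('ff22', 'uii0')]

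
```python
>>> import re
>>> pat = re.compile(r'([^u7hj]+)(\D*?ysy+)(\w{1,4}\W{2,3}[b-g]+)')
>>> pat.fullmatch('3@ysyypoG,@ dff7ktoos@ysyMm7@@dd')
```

Pattern: one or more of any character except [u7hj] (captured); then zero or more of a non-digit (lazy), then the literal 'ys', then one or more of a literal 'y' (captured); then 1 to 4 of a word character, then 2 to 3 of a non-word character, then one or more of a character in [b-g] (captured).
`re.fullmatch` requires the pattern to consume the entire string.
Here the string isn't matched end-to-end, so the call returns None.

None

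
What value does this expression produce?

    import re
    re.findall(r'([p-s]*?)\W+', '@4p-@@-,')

['', 'p']

One capturing group, so `findall` returns just the captured substring from each match — 2 in all.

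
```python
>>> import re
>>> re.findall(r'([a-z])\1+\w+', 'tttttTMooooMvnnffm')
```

After group 1 captures some text, `\1` only succeeds where that same text appears again.
Walking the string: at [0:18] match 'tttttTMooooMvnnffm', group 1 = 't'.
One capturing group, so `findall` returns just the captured substring from the one match — 1 in all.

['t']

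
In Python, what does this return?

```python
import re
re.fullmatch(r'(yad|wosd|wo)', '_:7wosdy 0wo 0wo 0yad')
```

None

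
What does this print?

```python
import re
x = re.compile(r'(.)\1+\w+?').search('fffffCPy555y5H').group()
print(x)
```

After group 1 captures some text, `\1` only succeeds where that same text appears again.
The match spans [0:6] → 'fffffC'.

fffffC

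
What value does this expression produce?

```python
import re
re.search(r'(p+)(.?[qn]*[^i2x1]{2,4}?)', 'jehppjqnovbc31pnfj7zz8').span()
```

Pattern: one or more of a literal 'p' (captured); then optionally any character, then zero or more of one of [qn], then 2 to 4 of any character except [i2x1] (lazy) (captured).
A non-greedy quantifier consumes as few characters as it can — just enough that the remainder of the pattern still matches from where it stops; whatever follows it matches normally.
Unlike `match`, `search` isn't anchored — it looks for the pattern anywhere in the string.
The match spans [3:10] → 'ppjqnov'.
Captured: group 1 = 'pp', group 2 = 'jqnov'.

(3, 10)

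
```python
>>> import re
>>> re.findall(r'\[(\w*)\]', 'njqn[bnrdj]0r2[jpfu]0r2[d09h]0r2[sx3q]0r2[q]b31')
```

Because there's exactly one group, `findall` drops the full match and keeps group 1 from each hit.

['bnrdj', 'jpfu', 'd09h', 'sx3q', 'q']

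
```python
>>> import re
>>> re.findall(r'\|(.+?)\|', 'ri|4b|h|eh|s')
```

['4b', 'eh']

Because the quantifier is non-greedy, it stops expanding at the earliest point where the rest of the pattern can succeed.
Scanning left to right: at [2:6] match '|4b|', group 1 = '4b'; at [7:11] match '|eh|', group 1 = 'eh'.
With a single group, `findall` returns only what that group captured — 2 items.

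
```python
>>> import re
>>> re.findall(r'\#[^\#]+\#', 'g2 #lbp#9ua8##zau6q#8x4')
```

['#lbp#', '#zau6q#']

With no groups in the pattern, `findall` gives back each whole match — 2 here.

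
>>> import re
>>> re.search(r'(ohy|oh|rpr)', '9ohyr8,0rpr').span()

Alternation tries branches left to right and keeps the first one that lets the overall match succeed at that position.
The match spans [1:4] → 'ohy'.

(1, 4)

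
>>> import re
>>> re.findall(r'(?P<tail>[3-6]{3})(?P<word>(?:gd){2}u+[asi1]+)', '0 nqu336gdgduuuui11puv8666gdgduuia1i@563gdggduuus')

Multiple groups make `findall` return tuples — one 2-tuple for each match.

[('336', 'gdgduuuui11'), ('666', 'gdgduuia1i')]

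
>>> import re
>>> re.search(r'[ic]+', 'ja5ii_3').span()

This matches one or more of one of [ic].
`re.search` scans for the first position where the pattern succeeds.
The match spans [3:5] → 'ii'.

(3, 5)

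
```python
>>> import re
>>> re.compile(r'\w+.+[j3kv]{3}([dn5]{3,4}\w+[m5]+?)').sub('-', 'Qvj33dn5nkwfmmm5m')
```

'-'

Each match is replaced by '-'.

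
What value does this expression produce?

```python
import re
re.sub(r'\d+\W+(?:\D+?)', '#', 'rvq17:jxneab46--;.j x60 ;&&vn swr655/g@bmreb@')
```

The pattern matches one or more of a digit, then one or more of a non-word character; then one or more of a non-digit (lazy) (non-capturing group).
Each match is replaced by '#'.

'rvq#xneab# x#n swr#@bmreb@'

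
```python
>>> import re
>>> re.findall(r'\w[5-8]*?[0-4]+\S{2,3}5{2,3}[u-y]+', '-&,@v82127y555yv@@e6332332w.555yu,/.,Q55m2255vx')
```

This matches a word character, then zero or more of a character in [5-8] (lazy), then one or more of a character in [0-4]; then 2 to 3 of a non-whitespace character, then 2 to 3 of the literal '5', then one or more of a character in [u-y].
Walking the string: at [4:16] → 'v82127y555yv'; at [18:33] → 'e6332332w.555yu'.
Since nothing is captured, `findall` lists the 2 matched substrings directly.

['v82127y555yv', 'e6332332w.555yu']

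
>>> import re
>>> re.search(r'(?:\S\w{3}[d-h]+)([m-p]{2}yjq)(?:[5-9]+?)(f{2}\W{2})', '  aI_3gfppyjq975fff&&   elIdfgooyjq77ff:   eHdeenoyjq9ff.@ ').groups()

The match spans [24:41] → 'elIdfgooyjq77ff: '.
Captured: group 1 = 'ooyjq', group 2 = 'ff: '.

('ooyjq', 'ff: ')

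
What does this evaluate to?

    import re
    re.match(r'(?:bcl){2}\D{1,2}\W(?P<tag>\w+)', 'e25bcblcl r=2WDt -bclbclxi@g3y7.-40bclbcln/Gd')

`re.match` won't scan ahead — the pattern has to work from the very first character.
Here position 0 doesn't satisfy it, so the call returns None.

None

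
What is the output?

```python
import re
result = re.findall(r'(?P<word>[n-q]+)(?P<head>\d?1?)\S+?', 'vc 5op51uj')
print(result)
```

With 2 capturing groups, `findall` returns a 2-tuple per match.

[('op', '51')]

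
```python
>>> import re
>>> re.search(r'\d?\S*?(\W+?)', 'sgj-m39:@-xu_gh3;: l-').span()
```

(0, 4)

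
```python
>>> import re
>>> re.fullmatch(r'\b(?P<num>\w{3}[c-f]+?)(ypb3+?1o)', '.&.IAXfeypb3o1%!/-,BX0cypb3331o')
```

None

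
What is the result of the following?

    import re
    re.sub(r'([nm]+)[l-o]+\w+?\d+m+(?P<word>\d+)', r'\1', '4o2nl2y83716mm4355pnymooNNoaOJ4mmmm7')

The pattern matches one or more of one of [nm] (captured); then one or more of a character in [l-o], then one or more of a word character (lazy), then one or more of a digit; then one or more of a literal 'm'; then one or more of a digit (captured as 'word').
Because the quantifier is non-greedy, it stops expanding at the earliest point where the rest of the pattern can succeed.
Matches: at [3:18] → 'nl2y83716mm4355'; at [21:36] → 'mooNNoaOJ4mmmm7'.
The replacement refers to a captured group, so each match is rewritten using its own captured text.

'4o2npnym'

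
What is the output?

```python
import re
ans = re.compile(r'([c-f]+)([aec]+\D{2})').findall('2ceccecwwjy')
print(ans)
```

[('cecce', 'cww')]

Pattern: one or more of a character in [c-f] (captured); then one or more of one of [aec], then exactly 2 of a non-digit (captured).
Walking the string: at [1:9] match 'ceccecww', groups = ('cecce', 'cww').
With 2 capturing groups, `findall` returns a 2-tuple per match.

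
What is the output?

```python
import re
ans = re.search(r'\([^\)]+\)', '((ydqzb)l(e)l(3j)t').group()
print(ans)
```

((ydqzb)

`search` walks the string left to right and returns the first match it finds.
The match spans [0:8] → '((ydqzb)'.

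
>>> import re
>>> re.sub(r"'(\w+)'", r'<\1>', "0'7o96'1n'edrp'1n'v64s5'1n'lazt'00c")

Matches: at [1:7] → "'7o96'"; at [9:15] → "'edrp'"; at [17:24] → "'v64s5'"; at [26:32] → "'lazt'".
`\1` in the replacement pulls in group 1's text for each match.

'0<7o96>1n<edrp>1n<v64s5>1n<lazt>00c'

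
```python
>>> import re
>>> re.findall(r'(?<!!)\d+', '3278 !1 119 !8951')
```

['3278', '119', '951']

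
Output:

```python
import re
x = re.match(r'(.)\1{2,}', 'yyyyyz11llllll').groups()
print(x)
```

('y',)

After group 1 captures some text, `\1` only succeeds where that same text appears again.
`re.match` won't scan ahead — the pattern has to work from the very first character.
The match spans [0:5] → 'yyyyy'.
Captured: group 1 = 'y'.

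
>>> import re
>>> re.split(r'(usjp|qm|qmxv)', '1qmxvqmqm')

['1', 'qm', 'xv', 'qm', '', 'qm', '']

Alternation isn't longest-match — the leftmost alternative that fits at this position is chosen.
Matches to split on: at [1:3] → 'qm'; at [5:7] → 'qm'; at [7:9] → 'qm'.
The group in the pattern means `split` returns the separators' captures alongside the pieces.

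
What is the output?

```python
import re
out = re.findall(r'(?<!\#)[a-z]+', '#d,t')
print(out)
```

['t']

`(?!…)`/`(?<!…)` only lets a position through if the neighbouring text does NOT match; no characters are consumed.
Scanning left to right: at [3:4] → 't'.
`findall` yields the raw match text (1 of them) because the pattern has no groups.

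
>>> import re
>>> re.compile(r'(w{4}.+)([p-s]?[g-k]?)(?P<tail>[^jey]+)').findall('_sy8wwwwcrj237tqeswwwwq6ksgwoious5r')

[('wwwwcrj237tqeswwwwq6ksgwoious5', '', 'r')]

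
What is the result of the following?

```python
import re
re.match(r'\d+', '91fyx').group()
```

'91'

`re.match` won't scan ahead — the pattern has to work from the very first character.
The match spans [0:2] → '91'.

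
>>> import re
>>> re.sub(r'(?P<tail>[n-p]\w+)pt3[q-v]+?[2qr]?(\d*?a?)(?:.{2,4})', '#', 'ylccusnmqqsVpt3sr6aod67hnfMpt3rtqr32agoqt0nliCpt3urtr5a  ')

'ylccus#  '

This matches a character in [n-p], then one or more of a word character (captured as 'tail'); then the literal 'pt3', then one or more of a character in [q-v] (lazy), then optionally one of [2qr]; then zero or more of a digit (lazy), then optionally a literal 'a' (captured); then 2 to 4 of any character (non-capturing group).
Matches: at [6:55] → 'nmqqsVpt3sr6aod67hnfMpt3rtqr32agoqt0nliCpt3urtr5a'.
`sub` substitutes '#' at each match site.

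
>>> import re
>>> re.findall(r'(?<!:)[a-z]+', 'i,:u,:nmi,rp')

['i', 'mi', 'rp']

`(?!…)`/`(?<!…)` only lets a position through if the neighbouring text does NOT match; no characters are consumed.
No capturing groups, so `findall` returns the 3 full match strings.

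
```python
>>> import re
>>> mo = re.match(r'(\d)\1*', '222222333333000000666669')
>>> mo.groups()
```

The match spans [0:6] → '222222'.
Captured: group 1 = '2'.

('2',)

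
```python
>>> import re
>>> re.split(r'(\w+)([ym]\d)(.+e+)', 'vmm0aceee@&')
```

Pattern: one or more of a word character (captured); then one of [ym], then a digit (captured); then one or more of any character, then one or more of the literal 'e' (captured).
Matches to split on: at [0:9] → 'vmm0aceee'.
`re.split` interleaves the captured-group text with the surrounding fragments.

['', 'vm', 'm0', 'aceee', '@&']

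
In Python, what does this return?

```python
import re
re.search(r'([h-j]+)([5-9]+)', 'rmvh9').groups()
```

('h', '9')

The match spans [3:5] → 'h9'.
Captured: group 1 = 'h', group 2 = '9'.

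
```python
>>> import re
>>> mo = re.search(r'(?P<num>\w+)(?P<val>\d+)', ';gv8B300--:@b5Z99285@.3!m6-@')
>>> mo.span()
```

The match spans [1:8] → 'gv8B300'.

(1, 8)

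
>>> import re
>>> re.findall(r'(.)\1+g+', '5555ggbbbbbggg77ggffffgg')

['5', 'b', '7', 'f']

A backreference is literal: `\1` must see the identical characters the first group matched.
Because there's exactly one group, `findall` drops the full match and keeps group 1 from each hit.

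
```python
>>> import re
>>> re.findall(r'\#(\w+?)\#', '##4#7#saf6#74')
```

['4', 'saf6']

With a single group, `findall` returns only what that group captured — 2 items.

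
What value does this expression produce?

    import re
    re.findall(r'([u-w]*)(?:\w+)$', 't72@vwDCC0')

['vw']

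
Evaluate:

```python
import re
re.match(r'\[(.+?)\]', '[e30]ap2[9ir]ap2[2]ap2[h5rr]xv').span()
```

(0, 5)

Because the quantifier is non-greedy, it stops expanding at the earliest point where the rest of the pattern can succeed.
`re.match` only tries the pattern at the start of the string.
The match spans [0:5] → '[e30]'.
Captured: group 1 = 'e30'.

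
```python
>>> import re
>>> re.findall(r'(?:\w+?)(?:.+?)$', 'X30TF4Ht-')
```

['X30TF4Ht-']

Pattern: one or more of a word character (lazy) (non-capturing group); then one or more of any character (lazy) (non-capturing group); then anchored at the end.
Scanning left to right: at [0:9] → 'X30TF4Ht-'.
With no groups in the pattern, `findall` gives back each whole match — 1 here.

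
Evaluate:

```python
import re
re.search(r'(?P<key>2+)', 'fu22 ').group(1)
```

'22'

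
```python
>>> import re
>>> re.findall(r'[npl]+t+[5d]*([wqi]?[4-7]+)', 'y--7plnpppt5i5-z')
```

['i5']

This matches one or more of one of [npl], then one or more of a literal 't', then zero or more of one of [5d]; then optionally one of [wqi], then one or more of a character in [4-7] (captured).
Because there's exactly one group, `findall` drops the full match and keeps group 1 from the one hit.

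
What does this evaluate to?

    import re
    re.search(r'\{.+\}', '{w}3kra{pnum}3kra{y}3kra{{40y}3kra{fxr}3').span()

(0, 39)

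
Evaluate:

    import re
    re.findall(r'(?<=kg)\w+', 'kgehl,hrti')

The positive lookaround only admits positions where the adjacent text matches; those characters stay outside the span.
Matches: at [2:5] → 'ehl'.
With no groups in the pattern, `findall` gives back each whole match — 1 here.

['ehl']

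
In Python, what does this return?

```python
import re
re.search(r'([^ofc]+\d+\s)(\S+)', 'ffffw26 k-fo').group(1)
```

'w26 '

The match spans [4:12] → 'w26 k-fo'.
Captured: group 1 = 'w26 ', group 2 = 'k-fo'.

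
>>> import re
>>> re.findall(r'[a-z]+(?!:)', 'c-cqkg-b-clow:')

Because the assertion is negative and zero-width, positions next to the forbidden text are skipped.
Scanning left to right: at [0:1] → 'c'; at [2:6] → 'cqkg'; at [7:8] → 'b'; at [9:12] → 'clo'.
No capturing groups, so `findall` returns the 4 full match strings.

['c', 'cqkg', 'b', 'clo']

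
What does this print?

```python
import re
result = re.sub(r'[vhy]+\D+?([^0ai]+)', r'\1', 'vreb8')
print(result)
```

The pattern matches one or more of one of [vhy]; then one or more of a non-digit (lazy); then one or more of any character except [0ai] (captured).
The `?` after the quantifier makes it lazy — it takes as little as possible before letting the rest of the pattern try.
Matches: at [0:5] → 'vreb8'.
Each match is replaced using the text its own group 1 captured.

eb8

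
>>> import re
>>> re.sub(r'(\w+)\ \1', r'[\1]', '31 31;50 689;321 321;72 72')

'[31];50 689;[321];[72]'

`\1` has to match the exact text group 1 already captured.
Matches: at [0:5] → '31 31'; at [13:20] → '321 321'; at [21:26] → '72 72'.
Each match is replaced using the text its own group 1 captured.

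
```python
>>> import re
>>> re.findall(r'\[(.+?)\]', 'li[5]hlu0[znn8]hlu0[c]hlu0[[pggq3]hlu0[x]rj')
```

['5', 'znn8', 'c', '[pggq3', 'x']

A non-greedy quantifier consumes as few characters as it can — just enough that the remainder of the pattern still matches from where it stops; whatever follows it matches normally.
Scanning left to right: at [2:5] match '[5]', group 1 = '5'; at [9:15] match '[znn8]', group 1 = 'znn8'; at [19:22] match '[c]', group 1 = 'c'; at [26:34] match '[[pggq3]', group 1 = '[pggq3'; at [38:41] match '[x]', group 1 = 'x'.
`findall` collects group 1 from each match (5 total).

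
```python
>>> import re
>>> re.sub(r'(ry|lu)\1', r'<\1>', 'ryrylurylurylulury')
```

`\1` has to match the exact text group 1 already captured.
Matches: at [0:4] → 'ryry'; at [12:16] → 'lulu'.
Each match is replaced using the text its own group 1 captured.

'<ry>lurylury<lu>ry'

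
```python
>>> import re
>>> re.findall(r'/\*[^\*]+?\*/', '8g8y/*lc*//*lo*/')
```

['/*lc*/', '/*lo*/']

Scanning left to right: at [4:10] → '/*lc*/'; at [10:16] → '/*lo*/'.
Since nothing is captured, `findall` lists the 2 matched substrings directly.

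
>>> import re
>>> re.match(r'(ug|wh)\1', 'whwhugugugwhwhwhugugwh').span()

(0, 4)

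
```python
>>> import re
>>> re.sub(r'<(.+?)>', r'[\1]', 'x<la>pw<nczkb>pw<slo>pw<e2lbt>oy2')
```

'x[la]pw[nczkb]pw[slo]pw[e2lbt]oy2'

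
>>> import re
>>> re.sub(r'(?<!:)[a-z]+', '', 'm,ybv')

','

`(?!…)`/`(?<!…)` only lets a position through if the neighbouring text does NOT match; no characters are consumed.
Matches: at [0:1] → 'm'; at [2:5] → 'ybv'.
Each match is replaced by ''.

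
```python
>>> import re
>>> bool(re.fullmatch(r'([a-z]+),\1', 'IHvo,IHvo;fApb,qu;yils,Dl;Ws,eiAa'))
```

False

A backreference is literal: `\1` must see the identical characters the first group matched.
`re.fullmatch` is like wrapping the pattern in `^…$` (in single-line mode).
Here the pattern can't cover the whole string, so the call returns None, and `bool(None)` is False.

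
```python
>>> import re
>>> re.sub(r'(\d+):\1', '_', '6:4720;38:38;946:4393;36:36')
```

'6:4720;_;946:4393;_'

The backreference `\1` re-matches whatever the first group consumed, character for character.
`sub` substitutes '_' at each match site.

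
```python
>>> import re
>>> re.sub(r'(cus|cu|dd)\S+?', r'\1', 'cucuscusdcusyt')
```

'cuuscuscust'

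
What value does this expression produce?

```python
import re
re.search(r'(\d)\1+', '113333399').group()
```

After group 1 captures some text, `\1` only succeeds where that same text appears again.
`re.search` tries every starting position until one works.
The match spans [0:2] → '11'.
Captured: group 1 = '1'.

'11'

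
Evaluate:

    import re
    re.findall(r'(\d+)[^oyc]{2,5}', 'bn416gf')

The pattern matches one or more of a digit (captured); then 2 to 5 of any character except [oyc].
Matches: at [2:7] match '416gf', group 1 = '416'.
`findall` collects group 1 from the one match (1 total).

['416']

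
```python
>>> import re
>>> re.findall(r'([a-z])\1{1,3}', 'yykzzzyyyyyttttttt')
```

['y', 'z', 'y', 't', 't']

A backreference is literal: `\1` must see the identical characters the first group matched.
Matches: at [0:2] match 'yy', group 1 = 'y'; at [3:6] match 'zzz', group 1 = 'z'; at [6:10] match 'yyyy', group 1 = 'y'; at [11:15] match 'tttt', group 1 = 't'; at [15:18] match 'ttt', group 1 = 't'.
One capturing group, so `findall` returns just the captured substring from each match — 5 in all.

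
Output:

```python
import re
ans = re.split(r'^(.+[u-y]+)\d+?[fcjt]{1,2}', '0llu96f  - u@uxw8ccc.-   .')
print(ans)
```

Pattern: anchored at the start of the string; then one or more of any character, then one or more of a character in [u-y] (captured); then one or more of a digit (lazy), then 1 to 2 of one of [fcjt].
With a capturing group present, the delimiter's captured portion is kept in the result list.

['', '0llu96f  - u@uxw', 'c.-   .']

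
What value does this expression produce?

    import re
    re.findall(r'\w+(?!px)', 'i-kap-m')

['i', 'kap', 'm']

A negative assertion filters positions out without eating any characters.
Walking the string: at [0:1] → 'i'; at [2:5] → 'kap'; at [6:7] → 'm'.
`findall` yields the raw match text (3 of them) because the pattern has no groups.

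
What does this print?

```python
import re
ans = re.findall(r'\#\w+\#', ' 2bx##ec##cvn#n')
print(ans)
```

['#ec#', '#cvn#']

Walking the string: at [5:9] → '#ec#'; at [9:14] → '#cvn#'.
With no groups in the pattern, `findall` gives back each whole match — 2 here.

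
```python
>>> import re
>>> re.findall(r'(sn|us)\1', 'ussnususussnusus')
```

['us', 'us']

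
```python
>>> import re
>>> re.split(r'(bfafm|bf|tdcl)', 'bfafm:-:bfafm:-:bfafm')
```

['', 'bfafm', ':-:', 'bfafm', ':-:', 'bfafm', '']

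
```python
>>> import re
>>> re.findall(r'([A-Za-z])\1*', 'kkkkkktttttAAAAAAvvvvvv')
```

`\1` is not a pattern — it's the concrete string captured by group 1, re-applied verbatim.
Matches: at [0:6] match 'kkkkkk', group 1 = 'k'; at [6:11] match 'ttttt', group 1 = 't'; at [11:17] match 'AAAAAA', group 1 = 'A'; at [17:23] match 'vvvvvv', group 1 = 'v'.
One capturing group, so `findall` returns just the captured substring from each match — 4 in all.

['k', 't', 'A', 'v']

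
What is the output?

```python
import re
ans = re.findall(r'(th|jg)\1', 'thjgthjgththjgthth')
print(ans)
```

['th', 'th']

A backreference is literal: `\1` must see the identical characters the first group matched.
Because there's exactly one group, `findall` drops the full match and keeps group 1 from each hit.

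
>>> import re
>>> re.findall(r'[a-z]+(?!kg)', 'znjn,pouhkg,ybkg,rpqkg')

['znjn', 'pouhkg', 'ybkg', 'rpqkg']

A negative assertion filters positions out without eating any characters.
`findall` yields the raw match text (4 of them) because the pattern has no groups.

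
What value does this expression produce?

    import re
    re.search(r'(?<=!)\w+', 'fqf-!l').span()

Because the assertion is zero-width, the text it checks is not consumed and won't appear in the result.
The match spans [5:6] → 'l'.

(5, 6)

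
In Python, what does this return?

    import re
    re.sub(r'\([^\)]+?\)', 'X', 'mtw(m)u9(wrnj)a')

'mtwXu9Xa'

Matches: at [3:6] → '(m)'; at [8:14] → '(wrnj)'.
Each match is replaced by 'X'.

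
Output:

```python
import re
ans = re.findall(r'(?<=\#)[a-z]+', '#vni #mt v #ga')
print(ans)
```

Lookahead/lookbehind check context without consuming it, so the matched span excludes the asserted characters.
Walking the string: at [1:4] → 'vni'; at [6:8] → 'mt'; at [12:14] → 'ga'.
With no groups in the pattern, `findall` gives back each whole match — 3 here.

['vni', 'mt', 'ga']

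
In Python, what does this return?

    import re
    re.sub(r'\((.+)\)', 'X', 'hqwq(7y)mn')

'hqwqXmn'

Every occurrence is swapped for 'X'.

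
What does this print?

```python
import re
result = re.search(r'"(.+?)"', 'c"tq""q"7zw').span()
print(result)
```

(1, 5)

The match spans [1:5] → '"tq"'.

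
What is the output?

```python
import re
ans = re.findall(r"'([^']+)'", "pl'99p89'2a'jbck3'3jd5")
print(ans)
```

One capturing group, so `findall` returns just the captured substring from each match — 2 in all.

['99p89', 'jbck3']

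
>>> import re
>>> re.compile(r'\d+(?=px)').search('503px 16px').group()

'503'

The `(?=…)`/`(?<=…)` assertion just peeks at neighbouring text; it doesn't advance the match position.
`search` walks the string left to right and returns the first match it finds.
The match spans [0:3] → '503'.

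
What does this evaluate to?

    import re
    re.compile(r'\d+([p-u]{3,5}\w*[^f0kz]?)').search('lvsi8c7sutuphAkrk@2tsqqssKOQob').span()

This matches one or more of a digit; then 3 to 5 of a character in [p-u], then zero or more of a word character, then optionally any character except [f0kz] (captured).
`re.search` scans for the first position where the pattern succeeds.
The match spans [6:18] → '7sutuphAkrk@'.
Captured: group 1 = 'sutuphAkrk@'.

(6, 18)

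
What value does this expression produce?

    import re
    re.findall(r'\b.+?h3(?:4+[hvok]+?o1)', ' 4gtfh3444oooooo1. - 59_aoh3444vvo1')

`findall` yields the raw match text (2 of them) because the pattern has no groups.

['4gtfh3444oooooo1', '. - 59_aoh3444vvo1']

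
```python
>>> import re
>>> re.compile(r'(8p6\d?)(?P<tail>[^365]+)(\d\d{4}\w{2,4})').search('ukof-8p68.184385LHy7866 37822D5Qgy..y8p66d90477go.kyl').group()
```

'8p68.184385LHy7'

The match spans [5:20] → '8p68.184385LHy7'.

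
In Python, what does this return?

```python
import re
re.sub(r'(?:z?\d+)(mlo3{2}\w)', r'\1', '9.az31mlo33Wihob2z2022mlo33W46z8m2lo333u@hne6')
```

'9.amlo33Wihob2mlo33W46z8m2lo333u@hne6'

The pattern matches optionally a literal 'z', then one or more of a digit (non-capturing group); then the literal 'mlo', then exactly 2 of the literal '3', then a word character (captured).
Matches: at [3:12] → 'z31mlo33W'; at [17:28] → 'z2022mlo33W'.
The replacement refers to a captured group, so each match is rewritten using its own captured text.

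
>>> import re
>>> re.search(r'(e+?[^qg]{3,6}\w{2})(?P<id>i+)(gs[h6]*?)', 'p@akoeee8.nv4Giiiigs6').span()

(5, 20)

The `?` after the quantifier makes it lazy — it takes as little as possible before letting the rest of the pattern try.
The match spans [5:20] → 'eee8.nv4Giiiigs'.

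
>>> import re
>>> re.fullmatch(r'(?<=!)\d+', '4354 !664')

None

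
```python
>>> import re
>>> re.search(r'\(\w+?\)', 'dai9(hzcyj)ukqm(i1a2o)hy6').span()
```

(4, 11)

The match spans [4:11] → '(hzcyj)'.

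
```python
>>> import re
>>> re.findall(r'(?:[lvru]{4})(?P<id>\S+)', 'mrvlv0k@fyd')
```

['0k@fyd']

Pattern: exactly 4 of one of [lvru] (non-capturing group); then one or more of a non-whitespace character (captured as 'id').
Matches: at [1:11] match 'rvlv0k@fyd', group 1 = '0k@fyd'.
`findall` collects group 1 from the one match (1 total).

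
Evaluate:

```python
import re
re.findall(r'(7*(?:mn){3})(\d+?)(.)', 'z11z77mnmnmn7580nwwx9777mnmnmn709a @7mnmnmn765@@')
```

Pattern: zero or more of a literal '7', then the literal 'mn' repeated 3 times (captured); then one or more of a digit (lazy) (captured); then any character (captured).
Because the quantifier is non-greedy, it stops expanding at the earliest point where the rest of the pattern can succeed.
Walking the string: at [4:14] match '77mnmnmn75', groups = ('77mnmnmn', '7', '5'); at [21:32] match '777mnmnmn70', groups = ('777mnmnmn', '7', '0'); at [36:45] match '7mnmnmn76', groups = ('7mnmnmn', '7', '6').
`findall` packs the 3 group values into a tuple for every match.

[('77mnmnmn', '7', '5'), ('777mnmnmn', '7', '0'), ('7mnmnmn', '7', '6')]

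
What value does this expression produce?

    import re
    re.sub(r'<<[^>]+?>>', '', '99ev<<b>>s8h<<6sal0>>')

'99evs8h'

`sub` substitutes '' at each match site.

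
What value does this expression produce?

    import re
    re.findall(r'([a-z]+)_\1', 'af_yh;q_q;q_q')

After group 1 captures some text, `\1` only succeeds where that same text appears again.
Walking the string: at [6:9] match 'q_q', group 1 = 'q'; at [10:13] match 'q_q', group 1 = 'q'.
Because there's exactly one group, `findall` drops the full match and keeps group 1 from each hit.

['q', 'q']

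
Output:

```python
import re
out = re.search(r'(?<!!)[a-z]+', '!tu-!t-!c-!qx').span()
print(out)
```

`(?!…)`/`(?<!…)` only lets a position through if the neighbouring text does NOT match; no characters are consumed.
The match spans [2:3] → 'u'.

(2, 3)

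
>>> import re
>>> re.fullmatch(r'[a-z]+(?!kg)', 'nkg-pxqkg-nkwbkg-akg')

None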